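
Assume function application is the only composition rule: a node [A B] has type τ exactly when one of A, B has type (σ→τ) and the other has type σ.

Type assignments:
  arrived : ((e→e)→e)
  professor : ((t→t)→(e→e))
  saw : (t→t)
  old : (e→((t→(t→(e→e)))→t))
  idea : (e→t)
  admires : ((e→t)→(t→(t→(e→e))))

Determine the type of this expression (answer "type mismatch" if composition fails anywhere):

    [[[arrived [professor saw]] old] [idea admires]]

t

[professor saw]: professor is ((t→t)→(e→e)), saw is (t→t); result (e→e).
[arrived [professor saw]]: arrived is ((e→e)→e), [professor saw] is (e→e); result e.
[[arrived [professor saw]] old]: old is (e→((t→(t→(e→e)))→t)), [arrived [professor saw]] is e; result ((t→(t→(e→e)))→t).
[idea admires]: admires is ((e→t)→(t→(t→(e→e)))), idea is (e→t); result (t→(t→(e→e))).
[[[arrived [professor saw]] old] [idea admires]]: [[arrived [professor saw]] old] is ((t→(t→(e→e)))→t), [idea admires] is (t→(t→(e→e))); result t.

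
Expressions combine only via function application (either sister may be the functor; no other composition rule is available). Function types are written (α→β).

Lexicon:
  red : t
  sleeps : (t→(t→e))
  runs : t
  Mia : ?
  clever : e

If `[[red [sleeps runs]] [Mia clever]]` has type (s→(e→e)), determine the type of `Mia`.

[[red [sleeps runs]] [Mia clever]] must have type (s→(e→e)). The sister [red [sleeps runs]] has type e; that is not a function onto (s→(e→e)), so [Mia clever] must be the functor, of type (e→(s→(e→e))).
[Mia clever] must have type (e→(s→(e→e))). The sister clever has type e; that is not a function onto (e→(s→(e→e))), so Mia must be the functor, of type (e→(e→(s→(e→e)))).

(e→(e→(s→(e→e))))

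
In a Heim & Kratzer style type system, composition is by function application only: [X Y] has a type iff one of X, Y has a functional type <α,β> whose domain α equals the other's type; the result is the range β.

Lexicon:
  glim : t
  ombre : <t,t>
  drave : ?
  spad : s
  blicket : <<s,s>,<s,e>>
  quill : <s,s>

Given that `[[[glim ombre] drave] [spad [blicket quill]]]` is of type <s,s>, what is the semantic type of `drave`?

For [[[glim ombre] drave] [spad [blicket quill]]] to have type <s,s> with [spad [blicket quill]] of type e, [[glim ombre] drave] must be the function: [[glim ombre] drave] : <e,<s,s>>.
For [[glim ombre] drave] to have type <e,<s,s>> with [glim ombre] of type t, drave must be the function: drave : <t,<e,<s,s>>>.

<t,<e,<s,s>>>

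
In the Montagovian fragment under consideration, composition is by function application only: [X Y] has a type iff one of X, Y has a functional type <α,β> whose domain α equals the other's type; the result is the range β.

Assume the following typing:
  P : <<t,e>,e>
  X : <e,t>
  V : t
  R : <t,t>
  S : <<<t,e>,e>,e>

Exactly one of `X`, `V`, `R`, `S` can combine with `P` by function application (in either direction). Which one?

X : <e,t> — P needs <t,e>; X needs e; neither fits.
V : t — P needs <t,e>; V needs nothing (atomic); neither fits.
R : <t,t> — P needs <t,e>; R needs t; neither fits.
S — combines: S : <<<t,e>,e>,e> takes P : <<t,e>,e> as argument, giving e.

S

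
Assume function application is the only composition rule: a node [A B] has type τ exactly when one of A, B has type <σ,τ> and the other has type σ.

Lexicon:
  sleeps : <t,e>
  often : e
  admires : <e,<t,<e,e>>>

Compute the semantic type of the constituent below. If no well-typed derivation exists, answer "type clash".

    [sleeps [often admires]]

[often admires] — admires of type <e,<t,<e,e>>> combines with often of type e: type <t,<e,e>>.
[sleeps [often admires]]: <t,e> and <t,<e,e>> cannot combine by function application — type clash.

type clash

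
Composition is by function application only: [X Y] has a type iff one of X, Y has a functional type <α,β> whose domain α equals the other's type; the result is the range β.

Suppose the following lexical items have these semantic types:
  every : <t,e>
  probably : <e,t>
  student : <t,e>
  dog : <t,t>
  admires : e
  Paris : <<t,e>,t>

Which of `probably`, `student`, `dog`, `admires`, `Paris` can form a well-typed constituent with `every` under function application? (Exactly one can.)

Paris

probably : <e,t> — every needs t; probably needs e; neither fits.
student : <t,e> — every needs t; student needs t; neither fits.
dog : <t,t> — every needs t; dog needs t; neither fits.
admires : e — every needs t; admires needs nothing (atomic); neither fits.
Paris — combines: Paris : <<t,e>,t> takes every : <t,e> as argument, giving t.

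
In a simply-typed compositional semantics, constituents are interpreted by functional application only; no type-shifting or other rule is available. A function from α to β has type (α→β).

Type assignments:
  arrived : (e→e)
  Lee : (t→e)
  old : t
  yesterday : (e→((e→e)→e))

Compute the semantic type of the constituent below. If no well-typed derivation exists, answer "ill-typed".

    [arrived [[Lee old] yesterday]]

[Lee old]: Lee is (t→e), old is t; result e.
[[Lee old] yesterday]: yesterday is (e→((e→e)→e)), [Lee old] is e; result ((e→e)→e).
[arrived [[Lee old] yesterday]]: [[Lee old] yesterday] is ((e→e)→e), arrived is (e→e); result e.

e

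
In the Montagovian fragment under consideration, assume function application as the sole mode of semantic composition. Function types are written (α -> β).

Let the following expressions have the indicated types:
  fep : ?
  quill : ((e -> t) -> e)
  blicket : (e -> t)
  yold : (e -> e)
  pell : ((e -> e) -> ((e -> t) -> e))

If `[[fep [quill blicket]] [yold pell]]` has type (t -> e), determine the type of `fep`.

(e -> (((e -> t) -> e) -> (t -> e)))

For [[fep [quill blicket]] [yold pell]] to have type (t -> e) with [yold pell] of type ((e -> t) -> e), [fep [quill blicket]] must be the function: [fep [quill blicket]] : (((e -> t) -> e) -> (t -> e)).
For [fep [quill blicket]] to have type (((e -> t) -> e) -> (t -> e)) with [quill blicket] of type e, fep must be the function: fep : (e -> (((e -> t) -> e) -> (t -> e))).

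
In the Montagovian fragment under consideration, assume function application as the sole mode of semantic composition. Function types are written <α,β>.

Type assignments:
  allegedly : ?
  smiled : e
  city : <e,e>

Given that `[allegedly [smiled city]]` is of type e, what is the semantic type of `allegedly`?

<e,e>

At [allegedly [smiled city]] (required: e): [smiled city] is e, which is not a function with range e; hence allegedly is the functor — type <e,e>.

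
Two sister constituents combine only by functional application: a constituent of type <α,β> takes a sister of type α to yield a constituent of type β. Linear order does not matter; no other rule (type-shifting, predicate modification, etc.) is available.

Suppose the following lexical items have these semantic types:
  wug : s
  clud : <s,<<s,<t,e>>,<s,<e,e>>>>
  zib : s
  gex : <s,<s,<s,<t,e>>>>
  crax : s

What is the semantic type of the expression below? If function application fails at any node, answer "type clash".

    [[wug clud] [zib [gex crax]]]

[wug clud]: functor clud : <s,<<s,<t,e>>,<s,<e,e>>>>, argument wug : s; result <<s,<t,e>>,<s,<e,e>>>.
[gex crax]: functor gex : <s,<s,<s,<t,e>>>>, argument crax : s; result <s,<s,<t,e>>>.
[zib [gex crax]]: functor [gex crax] : <s,<s,<t,e>>>, argument zib : s; result <s,<t,e>>.
[[wug clud] [zib [gex crax]]]: functor [wug clud] : <<s,<t,e>>,<s,<e,e>>>, argument [zib [gex crax]] : <s,<t,e>>; result <s,<e,e>>.

<s,<e,e>>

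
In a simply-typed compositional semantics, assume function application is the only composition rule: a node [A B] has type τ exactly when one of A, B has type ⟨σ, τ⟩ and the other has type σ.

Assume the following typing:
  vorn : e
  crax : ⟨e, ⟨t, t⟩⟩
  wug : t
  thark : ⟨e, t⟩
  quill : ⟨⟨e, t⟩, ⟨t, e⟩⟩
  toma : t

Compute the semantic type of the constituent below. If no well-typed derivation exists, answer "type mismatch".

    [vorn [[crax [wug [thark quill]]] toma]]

type mismatch

[thark quill]: ⟨⟨e, t⟩, ⟨t, e⟩⟩ applied to ⟨e, t⟩ yields ⟨t, e⟩.
[wug [thark quill]]: ⟨t, e⟩ applied to t yields e.
[crax [wug [thark quill]]]: ⟨e, ⟨t, t⟩⟩ applied to e yields ⟨t, t⟩.
[[crax [wug [thark quill]]] toma]: ⟨t, t⟩ applied to t yields t.
[vorn [[crax [wug [thark quill]]] toma]]: e and t cannot combine by function application — type clash.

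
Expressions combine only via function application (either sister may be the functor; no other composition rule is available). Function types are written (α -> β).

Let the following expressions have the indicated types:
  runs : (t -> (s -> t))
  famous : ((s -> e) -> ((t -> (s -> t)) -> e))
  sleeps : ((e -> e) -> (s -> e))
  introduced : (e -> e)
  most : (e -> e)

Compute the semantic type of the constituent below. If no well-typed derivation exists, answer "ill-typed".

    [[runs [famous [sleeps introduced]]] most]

[sleeps introduced]: ((e -> e) -> (s -> e)) applied to (e -> e) yields (s -> e).
[famous [sleeps introduced]]: ((s -> e) -> ((t -> (s -> t)) -> e)) applied to (s -> e) yields ((t -> (s -> t)) -> e).
[runs [famous [sleeps introduced]]]: ((t -> (s -> t)) -> e) applied to (t -> (s -> t)) yields e.
[[runs [famous [sleeps introduced]]] most]: (e -> e) applied to e yields e.

e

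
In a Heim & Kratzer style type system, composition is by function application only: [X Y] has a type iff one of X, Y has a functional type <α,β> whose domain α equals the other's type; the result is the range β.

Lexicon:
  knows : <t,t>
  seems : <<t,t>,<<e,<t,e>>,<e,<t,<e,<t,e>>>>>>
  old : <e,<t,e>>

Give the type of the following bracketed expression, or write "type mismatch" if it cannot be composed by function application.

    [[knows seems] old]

<e,<t,<e,<t,e>>>>

[knows seems]: functor seems : <<t,t>,<<e,<t,e>>,<e,<t,<e,<t,e>>>>>>, argument knows : <t,t>; result <<e,<t,e>>,<e,<t,<e,<t,e>>>>>.
[[knows seems] old]: functor [knows seems] : <<e,<t,e>>,<e,<t,<e,<t,e>>>>>, argument old : <e,<t,e>>; result <e,<t,<e,<t,e>>>>.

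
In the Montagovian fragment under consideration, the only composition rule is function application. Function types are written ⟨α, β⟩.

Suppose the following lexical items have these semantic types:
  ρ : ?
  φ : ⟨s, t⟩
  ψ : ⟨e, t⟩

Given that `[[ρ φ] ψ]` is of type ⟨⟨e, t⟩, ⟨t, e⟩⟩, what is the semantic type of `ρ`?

⟨⟨s, t⟩, ⟨⟨e, t⟩, ⟨⟨e, t⟩, ⟨t, e⟩⟩⟩⟩

At [[ρ φ] ψ] (required: ⟨⟨e, t⟩, ⟨t, e⟩⟩): ψ is ⟨e, t⟩, which is not a function with range ⟨⟨e, t⟩, ⟨t, e⟩⟩; hence [ρ φ] is the functor — type ⟨⟨e, t⟩, ⟨⟨e, t⟩, ⟨t, e⟩⟩⟩.
At [ρ φ] (required: ⟨⟨e, t⟩, ⟨⟨e, t⟩, ⟨t, e⟩⟩⟩): φ is ⟨s, t⟩, which is not a function with range ⟨⟨e, t⟩, ⟨⟨e, t⟩, ⟨t, e⟩⟩⟩; hence ρ is the functor — type ⟨⟨s, t⟩, ⟨⟨e, t⟩, ⟨⟨e, t⟩, ⟨t, e⟩⟩⟩⟩.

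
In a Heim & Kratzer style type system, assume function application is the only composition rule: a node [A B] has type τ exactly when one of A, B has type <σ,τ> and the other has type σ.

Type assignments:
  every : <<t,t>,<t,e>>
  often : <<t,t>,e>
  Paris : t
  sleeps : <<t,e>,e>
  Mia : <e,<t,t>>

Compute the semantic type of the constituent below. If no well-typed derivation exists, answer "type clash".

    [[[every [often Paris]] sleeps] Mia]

type clash

At [often Paris]: neither <<t,t>,e> nor t can take the other as argument; the node is ill-typed.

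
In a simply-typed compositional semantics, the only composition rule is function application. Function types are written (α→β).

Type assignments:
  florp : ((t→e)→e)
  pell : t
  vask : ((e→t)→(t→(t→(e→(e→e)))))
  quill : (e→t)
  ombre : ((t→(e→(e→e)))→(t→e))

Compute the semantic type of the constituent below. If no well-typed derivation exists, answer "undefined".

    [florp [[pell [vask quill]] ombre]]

[vask quill]: vask is ((e→t)→(t→(t→(e→(e→e))))), quill is (e→t); result (t→(t→(e→(e→e)))).
[pell [vask quill]]: [vask quill] is (t→(t→(e→(e→e)))), pell is t; result (t→(e→(e→e))).
[[pell [vask quill]] ombre]: ombre is ((t→(e→(e→e)))→(t→e)), [pell [vask quill]] is (t→(e→(e→e))); result (t→e).
[florp [[pell [vask quill]] ombre]]: florp is ((t→e)→e), [[pell [vask quill]] ombre] is (t→e); result e.

e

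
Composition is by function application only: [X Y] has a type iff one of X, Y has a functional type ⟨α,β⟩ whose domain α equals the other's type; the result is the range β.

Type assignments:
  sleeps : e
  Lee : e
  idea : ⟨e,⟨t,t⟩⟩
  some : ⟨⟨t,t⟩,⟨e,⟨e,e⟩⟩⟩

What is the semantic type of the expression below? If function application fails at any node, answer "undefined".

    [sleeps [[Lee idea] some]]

At [Lee idea], idea : ⟨e,⟨t,t⟩⟩ takes Lee : e, giving ⟨t,t⟩.
At [[Lee idea] some], some : ⟨⟨t,t⟩,⟨e,⟨e,e⟩⟩⟩ takes [Lee idea] : ⟨t,t⟩, giving ⟨e,⟨e,e⟩⟩.
At [sleeps [[Lee idea] some]], [[Lee idea] some] : ⟨e,⟨e,e⟩⟩ takes sleeps : e, giving ⟨e,e⟩.

⟨e,e⟩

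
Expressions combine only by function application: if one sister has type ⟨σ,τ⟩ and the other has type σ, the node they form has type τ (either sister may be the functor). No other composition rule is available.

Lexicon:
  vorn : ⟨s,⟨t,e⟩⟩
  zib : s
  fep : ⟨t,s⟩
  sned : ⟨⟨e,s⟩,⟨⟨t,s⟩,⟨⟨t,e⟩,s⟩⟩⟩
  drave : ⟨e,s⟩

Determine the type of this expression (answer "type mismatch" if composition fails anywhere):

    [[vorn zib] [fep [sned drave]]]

s

[vorn zib]: ⟨s,⟨t,e⟩⟩ applied to s yields ⟨t,e⟩.
[sned drave]: ⟨⟨e,s⟩,⟨⟨t,s⟩,⟨⟨t,e⟩,s⟩⟩⟩ applied to ⟨e,s⟩ yields ⟨⟨t,s⟩,⟨⟨t,e⟩,s⟩⟩.
[fep [sned drave]]: ⟨⟨t,s⟩,⟨⟨t,e⟩,s⟩⟩ applied to ⟨t,s⟩ yields ⟨⟨t,e⟩,s⟩.
[[vorn zib] [fep [sned drave]]]: ⟨⟨t,e⟩,s⟩ applied to ⟨t,e⟩ yields s.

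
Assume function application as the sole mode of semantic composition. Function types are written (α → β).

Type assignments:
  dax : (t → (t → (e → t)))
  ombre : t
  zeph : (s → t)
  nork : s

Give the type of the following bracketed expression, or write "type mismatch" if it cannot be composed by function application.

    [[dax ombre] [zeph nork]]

[dax ombre]: (t → (t → (e → t))) applied to t yields (t → (e → t)).
[zeph nork]: (s → t) applied to s yields t.
[[dax ombre] [zeph nork]]: (t → (e → t)) applied to t yields (e → t).

(e → t)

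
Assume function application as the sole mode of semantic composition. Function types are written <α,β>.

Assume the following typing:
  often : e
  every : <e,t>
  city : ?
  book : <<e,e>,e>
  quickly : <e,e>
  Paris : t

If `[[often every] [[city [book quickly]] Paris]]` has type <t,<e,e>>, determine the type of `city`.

[[often every] [[city [book quickly]] Paris]] is required to be <t,<e,e>>. [often every] : t cannot yield <t,<e,e>> as functor, so [[city [book quickly]] Paris] : <t,<t,<e,e>>>.
[[city [book quickly]] Paris] is required to be <t,<t,<e,e>>>. Paris : t cannot yield <t,<t,<e,e>>> as functor, so [city [book quickly]] : <t,<t,<t,<e,e>>>>.
[city [book quickly]] is required to be <t,<t,<t,<e,e>>>>. [book quickly] : e cannot yield <t,<t,<t,<e,e>>>> as functor, so city : <e,<t,<t,<t,<e,e>>>>>.

<e,<t,<t,<t,<e,e>>>>>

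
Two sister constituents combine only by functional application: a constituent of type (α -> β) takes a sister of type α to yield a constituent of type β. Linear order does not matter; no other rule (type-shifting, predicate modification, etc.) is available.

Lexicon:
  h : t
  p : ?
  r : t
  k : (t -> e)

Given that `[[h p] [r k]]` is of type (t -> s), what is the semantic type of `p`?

[[h p] [r k]] must have type (t -> s). The sister [r k] has type e; that is not a function onto (t -> s), so [h p] must be the functor, of type (e -> (t -> s)).
[h p] must have type (e -> (t -> s)). The sister h has type t; that is not a function onto (e -> (t -> s)), so p must be the functor, of type (t -> (e -> (t -> s))).

(t -> (e -> (t -> s)))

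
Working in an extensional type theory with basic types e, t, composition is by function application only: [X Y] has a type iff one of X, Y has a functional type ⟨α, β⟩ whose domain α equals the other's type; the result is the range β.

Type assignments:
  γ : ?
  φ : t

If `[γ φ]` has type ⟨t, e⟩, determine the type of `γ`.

At [γ φ] (required: ⟨t, e⟩): φ is t, which is not a function with range ⟨t, e⟩; hence γ is the functor — type ⟨t, ⟨t, e⟩⟩.

⟨t, ⟨t, e⟩⟩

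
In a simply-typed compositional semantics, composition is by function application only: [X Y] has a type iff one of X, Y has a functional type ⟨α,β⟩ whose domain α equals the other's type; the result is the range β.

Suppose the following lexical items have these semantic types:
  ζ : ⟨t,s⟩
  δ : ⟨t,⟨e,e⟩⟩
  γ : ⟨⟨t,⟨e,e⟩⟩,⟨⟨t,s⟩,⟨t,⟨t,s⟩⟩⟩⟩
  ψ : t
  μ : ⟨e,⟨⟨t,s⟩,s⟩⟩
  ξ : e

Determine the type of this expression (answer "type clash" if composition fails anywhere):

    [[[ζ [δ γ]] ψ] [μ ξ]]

[δ γ] — γ of type ⟨⟨t,⟨e,e⟩⟩,⟨⟨t,s⟩,⟨t,⟨t,s⟩⟩⟩⟩ combines with δ of type ⟨t,⟨e,e⟩⟩: type ⟨⟨t,s⟩,⟨t,⟨t,s⟩⟩⟩.
[ζ [δ γ]] — [δ γ] of type ⟨⟨t,s⟩,⟨t,⟨t,s⟩⟩⟩ combines with ζ of type ⟨t,s⟩: type ⟨t,⟨t,s⟩⟩.
[[ζ [δ γ]] ψ] — [ζ [δ γ]] of type ⟨t,⟨t,s⟩⟩ combines with ψ of type t: type ⟨t,s⟩.
[μ ξ] — μ of type ⟨e,⟨⟨t,s⟩,s⟩⟩ combines with ξ of type e: type ⟨⟨t,s⟩,s⟩.
[[[ζ [δ γ]] ψ] [μ ξ]] — [μ ξ] of type ⟨⟨t,s⟩,s⟩ combines with [[ζ [δ γ]] ψ] of type ⟨t,s⟩: type s.

s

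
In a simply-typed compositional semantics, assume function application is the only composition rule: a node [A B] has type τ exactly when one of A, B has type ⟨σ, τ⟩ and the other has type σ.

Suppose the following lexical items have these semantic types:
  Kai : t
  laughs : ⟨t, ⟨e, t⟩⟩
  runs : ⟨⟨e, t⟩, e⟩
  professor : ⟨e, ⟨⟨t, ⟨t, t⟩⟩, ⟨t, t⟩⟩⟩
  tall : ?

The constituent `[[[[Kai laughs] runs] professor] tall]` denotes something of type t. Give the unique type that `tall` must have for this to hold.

⟨⟨⟨t, ⟨t, t⟩⟩, ⟨t, t⟩⟩, t⟩

At [[[[Kai laughs] runs] professor] tall] (required: t): [[[Kai laughs] runs] professor] is ⟨⟨t, ⟨t, t⟩⟩, ⟨t, t⟩⟩, which is not a function with range t; hence tall is the functor — type ⟨⟨⟨t, ⟨t, t⟩⟩, ⟨t, t⟩⟩, t⟩.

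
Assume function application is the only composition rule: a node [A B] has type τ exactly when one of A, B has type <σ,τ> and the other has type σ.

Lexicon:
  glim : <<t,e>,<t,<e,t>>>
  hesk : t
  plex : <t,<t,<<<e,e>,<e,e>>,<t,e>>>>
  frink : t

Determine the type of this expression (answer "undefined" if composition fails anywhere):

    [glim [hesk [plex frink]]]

undefined

[plex frink] — plex of type <t,<t,<<<e,e>,<e,e>>,<t,e>>>> combines with frink of type t: type <t,<<<e,e>,<e,e>>,<t,e>>>.
[hesk [plex frink]] — [plex frink] of type <t,<<<e,e>,<e,e>>,<t,e>>> combines with hesk of type t: type <<<e,e>,<e,e>>,<t,e>>.
At [glim [hesk [plex frink]]]: neither <<t,e>,<t,<e,t>>> nor <<<e,e>,<e,e>>,<t,e>> can take the other as argument; the node is ill-typed.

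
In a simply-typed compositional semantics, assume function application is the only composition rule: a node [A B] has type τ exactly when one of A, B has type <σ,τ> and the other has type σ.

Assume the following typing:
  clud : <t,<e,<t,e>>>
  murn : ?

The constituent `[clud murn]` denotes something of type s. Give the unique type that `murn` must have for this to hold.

<<t,<e,<t,e>>>,s>

For [clud murn] to have type s with clud of type <t,<e,<t,e>>>, murn must be the function: murn : <<t,<e,<t,e>>>,s>.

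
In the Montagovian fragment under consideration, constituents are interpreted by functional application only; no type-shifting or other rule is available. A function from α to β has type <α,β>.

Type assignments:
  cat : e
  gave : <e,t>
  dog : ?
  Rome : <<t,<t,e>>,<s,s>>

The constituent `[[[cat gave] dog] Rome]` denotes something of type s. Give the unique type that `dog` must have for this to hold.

For [[[cat gave] dog] Rome] to have type s with Rome of type <<t,<t,e>>,<s,s>>, [[cat gave] dog] must be the function: [[cat gave] dog] : <<<t,<t,e>>,<s,s>>,s>.
For [[cat gave] dog] to have type <<<t,<t,e>>,<s,s>>,s> with [cat gave] of type t, dog must be the function: dog : <t,<<<t,<t,e>>,<s,s>>,s>>.

<t,<<<t,<t,e>>,<s,s>>,s>>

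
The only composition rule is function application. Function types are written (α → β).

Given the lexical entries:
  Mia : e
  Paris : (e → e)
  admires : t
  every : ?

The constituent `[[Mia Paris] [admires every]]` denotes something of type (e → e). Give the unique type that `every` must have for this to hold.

For [[Mia Paris] [admires every]] to have type (e → e) with [Mia Paris] of type e, [admires every] must be the function: [admires every] : (e → (e → e)).
For [admires every] to have type (e → (e → e)) with admires of type t, every must be the function: every : (t → (e → (e → e))).

(t → (e → (e → e)))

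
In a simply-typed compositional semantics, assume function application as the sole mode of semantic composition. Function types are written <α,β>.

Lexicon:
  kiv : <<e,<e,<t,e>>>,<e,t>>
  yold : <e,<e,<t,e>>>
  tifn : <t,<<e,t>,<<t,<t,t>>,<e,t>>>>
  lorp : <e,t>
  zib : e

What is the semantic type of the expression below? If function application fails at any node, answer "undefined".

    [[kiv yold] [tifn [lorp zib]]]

[kiv yold] — kiv of type <<e,<e,<t,e>>>,<e,t>> combines with yold of type <e,<e,<t,e>>>: type <e,t>.
[lorp zib] — lorp of type <e,t> combines with zib of type e: type t.
[tifn [lorp zib]] — tifn of type <t,<<e,t>,<<t,<t,t>>,<e,t>>>> combines with [lorp zib] of type t: type <<e,t>,<<t,<t,t>>,<e,t>>>.
[[kiv yold] [tifn [lorp zib]]] — [tifn [lorp zib]] of type <<e,t>,<<t,<t,t>>,<e,t>>> combines with [kiv yold] of type <e,t>: type <<t,<t,t>>,<e,t>>.

<<t,<t,t>>,<e,t>>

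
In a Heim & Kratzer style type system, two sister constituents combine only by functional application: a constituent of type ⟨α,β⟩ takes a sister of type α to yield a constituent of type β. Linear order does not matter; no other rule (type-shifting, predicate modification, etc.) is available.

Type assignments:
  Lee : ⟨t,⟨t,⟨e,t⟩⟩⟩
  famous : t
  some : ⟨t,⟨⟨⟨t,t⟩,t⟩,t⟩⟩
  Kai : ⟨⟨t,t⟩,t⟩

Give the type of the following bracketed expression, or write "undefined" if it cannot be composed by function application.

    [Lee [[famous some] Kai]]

⟨t,⟨e,t⟩⟩

[famous some]: some is ⟨t,⟨⟨⟨t,t⟩,t⟩,t⟩⟩, famous is t; result ⟨⟨⟨t,t⟩,t⟩,t⟩.
[[famous some] Kai]: [famous some] is ⟨⟨⟨t,t⟩,t⟩,t⟩, Kai is ⟨⟨t,t⟩,t⟩; result t.
[Lee [[famous some] Kai]]: Lee is ⟨t,⟨t,⟨e,t⟩⟩⟩, [[famous some] Kai] is t; result ⟨t,⟨e,t⟩⟩.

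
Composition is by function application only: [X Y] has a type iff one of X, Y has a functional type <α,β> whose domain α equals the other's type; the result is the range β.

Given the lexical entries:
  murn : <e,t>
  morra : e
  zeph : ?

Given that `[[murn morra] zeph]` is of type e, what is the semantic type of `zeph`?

<t,e>

[[murn morra] zeph] must have type e. The sister [murn morra] has type t; that is not a function onto e, so zeph must be the functor, of type <t,e>.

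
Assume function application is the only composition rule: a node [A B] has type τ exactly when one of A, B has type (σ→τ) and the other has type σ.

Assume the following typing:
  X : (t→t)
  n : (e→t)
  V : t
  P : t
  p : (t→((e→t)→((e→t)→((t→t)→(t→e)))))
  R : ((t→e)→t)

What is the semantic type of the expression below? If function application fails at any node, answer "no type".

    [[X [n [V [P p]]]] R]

[P p]: p is (t→((e→t)→((e→t)→((t→t)→(t→e))))), P is t; result ((e→t)→((e→t)→((t→t)→(t→e)))).
[V [P p]]: t and ((e→t)→((e→t)→((t→t)→(t→e)))) cannot combine by function application — type clash.

no type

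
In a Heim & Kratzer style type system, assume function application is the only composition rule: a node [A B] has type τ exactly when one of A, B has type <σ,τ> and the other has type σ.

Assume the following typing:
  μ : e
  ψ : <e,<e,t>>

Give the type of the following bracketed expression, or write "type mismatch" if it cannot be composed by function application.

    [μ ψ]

[μ ψ]: functor ψ : <e,<e,t>>, argument μ : e; result <e,t>.

<e,t>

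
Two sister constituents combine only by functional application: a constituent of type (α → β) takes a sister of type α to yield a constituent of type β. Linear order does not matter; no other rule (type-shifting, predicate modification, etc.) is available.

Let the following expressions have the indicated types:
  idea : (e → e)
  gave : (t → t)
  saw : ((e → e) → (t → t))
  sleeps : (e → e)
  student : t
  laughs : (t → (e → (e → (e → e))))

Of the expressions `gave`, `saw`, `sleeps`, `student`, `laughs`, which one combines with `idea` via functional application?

gave : (t → t) — no; idea wants e, and gave wants t.
saw — combines: saw : ((e → e) → (t → t)) takes idea : (e → e) as argument, giving (t → t).
sleeps : (e → e) — no; idea wants e, and sleeps wants e.
student : t — no; idea wants e, and student wants nothing (atomic).
laughs : (t → (e → (e → (e → e)))) — no; idea wants e, and laughs wants t.

saw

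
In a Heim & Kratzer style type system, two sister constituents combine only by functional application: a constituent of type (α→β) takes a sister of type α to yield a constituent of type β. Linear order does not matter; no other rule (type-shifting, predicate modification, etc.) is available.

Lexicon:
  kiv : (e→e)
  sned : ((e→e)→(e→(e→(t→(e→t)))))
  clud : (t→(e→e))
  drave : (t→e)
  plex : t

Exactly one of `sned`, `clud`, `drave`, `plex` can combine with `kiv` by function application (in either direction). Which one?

sned — combines: sned : ((e→e)→(e→(e→(t→(e→t))))) takes kiv : (e→e) as argument, giving (e→(e→(t→(e→t)))).
clud : (t→(e→e)) — kiv needs e; clud needs t; neither fits.
drave : (t→e) — kiv needs e; drave needs t; neither fits.
plex : t — kiv needs e; plex needs nothing (atomic); neither fits.

sned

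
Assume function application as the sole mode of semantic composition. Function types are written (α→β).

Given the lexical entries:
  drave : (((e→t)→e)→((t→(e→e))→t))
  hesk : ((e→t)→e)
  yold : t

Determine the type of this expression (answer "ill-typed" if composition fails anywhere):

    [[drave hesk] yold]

At [drave hesk], drave : (((e→t)→e)→((t→(e→e))→t)) takes hesk : ((e→t)→e), giving ((t→(e→e))→t).
[[drave hesk] yold]: ((t→(e→e))→t) with t — neither is a function whose domain matches the other; composition fails here.

ill-typed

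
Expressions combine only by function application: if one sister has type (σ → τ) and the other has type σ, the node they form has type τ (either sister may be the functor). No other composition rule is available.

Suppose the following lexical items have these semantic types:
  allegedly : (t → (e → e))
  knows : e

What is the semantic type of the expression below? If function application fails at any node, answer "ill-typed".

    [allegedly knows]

[allegedly knows]: (t → (e → e)) and e cannot combine by function application — type clash.

ill-typed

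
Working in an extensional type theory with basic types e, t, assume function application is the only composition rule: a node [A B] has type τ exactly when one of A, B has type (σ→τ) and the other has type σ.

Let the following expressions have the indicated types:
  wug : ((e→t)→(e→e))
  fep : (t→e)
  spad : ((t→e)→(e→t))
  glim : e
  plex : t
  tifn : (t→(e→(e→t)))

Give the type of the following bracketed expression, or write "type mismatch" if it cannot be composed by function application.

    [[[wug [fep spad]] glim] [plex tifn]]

[fep spad] — spad of type ((t→e)→(e→t)) combines with fep of type (t→e): type (e→t).
[wug [fep spad]] — wug of type ((e→t)→(e→e)) combines with [fep spad] of type (e→t): type (e→e).
[[wug [fep spad]] glim] — [wug [fep spad]] of type (e→e) combines with glim of type e: type e.
[plex tifn] — tifn of type (t→(e→(e→t))) combines with plex of type t: type (e→(e→t)).
[[[wug [fep spad]] glim] [plex tifn]] — [plex tifn] of type (e→(e→t)) combines with [[wug [fep spad]] glim] of type e: type (e→t).

(e→t)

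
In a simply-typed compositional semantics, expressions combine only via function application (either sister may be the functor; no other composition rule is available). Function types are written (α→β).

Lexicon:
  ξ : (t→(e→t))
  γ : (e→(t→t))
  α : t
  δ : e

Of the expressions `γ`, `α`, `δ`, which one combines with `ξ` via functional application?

α

γ : (e→(t→t)) — does not combine with ξ.
α — combines: ξ : (t→(e→t)) takes α : t as argument, giving (e→t).
δ : e — does not combine with ξ.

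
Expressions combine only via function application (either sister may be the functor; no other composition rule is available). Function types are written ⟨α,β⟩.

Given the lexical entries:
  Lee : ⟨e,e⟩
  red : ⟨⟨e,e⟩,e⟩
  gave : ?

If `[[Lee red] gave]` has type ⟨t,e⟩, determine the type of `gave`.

At [[Lee red] gave] (required: ⟨t,e⟩): [Lee red] is e, which is not a function with range ⟨t,e⟩; hence gave is the functor — type ⟨e,⟨t,e⟩⟩.

⟨e,⟨t,e⟩⟩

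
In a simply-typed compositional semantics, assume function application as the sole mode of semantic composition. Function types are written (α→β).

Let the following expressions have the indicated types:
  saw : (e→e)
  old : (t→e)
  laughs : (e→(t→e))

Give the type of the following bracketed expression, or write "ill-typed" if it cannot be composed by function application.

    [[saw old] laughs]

[saw old]: (e→e) and (t→e) cannot combine by function application — type clash.

ill-typed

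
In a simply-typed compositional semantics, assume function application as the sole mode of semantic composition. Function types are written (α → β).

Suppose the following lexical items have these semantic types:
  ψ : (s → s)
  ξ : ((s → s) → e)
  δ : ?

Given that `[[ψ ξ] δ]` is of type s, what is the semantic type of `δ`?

[[ψ ξ] δ] is required to be s. [ψ ξ] : e cannot yield s as functor, so δ : (e → s).

(e → s)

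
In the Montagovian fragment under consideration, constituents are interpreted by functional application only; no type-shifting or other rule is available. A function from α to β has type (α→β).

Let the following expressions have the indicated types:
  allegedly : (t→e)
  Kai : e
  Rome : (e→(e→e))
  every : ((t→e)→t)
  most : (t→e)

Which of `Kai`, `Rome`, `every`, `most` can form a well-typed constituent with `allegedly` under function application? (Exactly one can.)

every

Kai : e — no; allegedly wants t, and Kai wants nothing (atomic).
Rome : (e→(e→e)) — no; allegedly wants t, and Rome wants e.
every — combines: every : ((t→e)→t) takes allegedly : (t→e) as argument, giving t.
most : (t→e) — no; allegedly wants t, and most wants t.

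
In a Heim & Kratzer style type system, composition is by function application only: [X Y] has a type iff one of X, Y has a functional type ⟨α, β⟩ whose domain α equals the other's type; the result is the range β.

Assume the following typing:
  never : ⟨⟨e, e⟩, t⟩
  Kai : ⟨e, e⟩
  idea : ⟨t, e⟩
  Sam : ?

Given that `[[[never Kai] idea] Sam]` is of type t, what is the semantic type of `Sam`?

For [[[never Kai] idea] Sam] to have type t with [[never Kai] idea] of type e, Sam must be the function: Sam : ⟨e, t⟩.

⟨e, t⟩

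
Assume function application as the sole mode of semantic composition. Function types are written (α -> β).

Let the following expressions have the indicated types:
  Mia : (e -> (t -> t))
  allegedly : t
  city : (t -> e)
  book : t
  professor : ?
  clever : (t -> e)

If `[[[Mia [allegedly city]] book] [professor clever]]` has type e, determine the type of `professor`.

For [[[Mia [allegedly city]] book] [professor clever]] to have type e with [[Mia [allegedly city]] book] of type t, [professor clever] must be the function: [professor clever] : (t -> e).
For [professor clever] to have type (t -> e) with clever of type (t -> e), professor must be the function: professor : ((t -> e) -> (t -> e)).

((t -> e) -> (t -> e))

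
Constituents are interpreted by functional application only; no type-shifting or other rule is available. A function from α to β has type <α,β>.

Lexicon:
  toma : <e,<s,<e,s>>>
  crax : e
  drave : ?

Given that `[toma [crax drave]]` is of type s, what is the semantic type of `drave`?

<e,<<e,<s,<e,s>>>,s>>

For [toma [crax drave]] to have type s with toma of type <e,<s,<e,s>>>, [crax drave] must be the function: [crax drave] : <<e,<s,<e,s>>>,s>.
For [crax drave] to have type <<e,<s,<e,s>>>,s> with crax of type e, drave must be the function: drave : <e,<<e,<s,<e,s>>>,s>>.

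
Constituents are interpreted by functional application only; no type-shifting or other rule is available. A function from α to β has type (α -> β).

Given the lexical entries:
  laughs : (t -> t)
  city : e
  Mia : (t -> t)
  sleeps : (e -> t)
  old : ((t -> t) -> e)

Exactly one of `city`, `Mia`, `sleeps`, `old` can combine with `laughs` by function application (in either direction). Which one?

old

city : e — laughs needs t; city needs nothing (atomic); neither fits.
Mia : (t -> t) — laughs needs t; Mia needs t; neither fits.
sleeps : (e -> t) — laughs needs t; sleeps needs e; neither fits.
old — combines: old : ((t -> t) -> e) takes laughs : (t -> t) as argument, giving e.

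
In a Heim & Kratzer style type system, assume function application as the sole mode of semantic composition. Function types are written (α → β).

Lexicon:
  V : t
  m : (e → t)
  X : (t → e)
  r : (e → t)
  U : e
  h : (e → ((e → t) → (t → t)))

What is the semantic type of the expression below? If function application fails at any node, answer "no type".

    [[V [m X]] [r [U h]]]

At [m X]: neither (e → t) nor (t → e) can take the other as argument; the node is ill-typed.

no type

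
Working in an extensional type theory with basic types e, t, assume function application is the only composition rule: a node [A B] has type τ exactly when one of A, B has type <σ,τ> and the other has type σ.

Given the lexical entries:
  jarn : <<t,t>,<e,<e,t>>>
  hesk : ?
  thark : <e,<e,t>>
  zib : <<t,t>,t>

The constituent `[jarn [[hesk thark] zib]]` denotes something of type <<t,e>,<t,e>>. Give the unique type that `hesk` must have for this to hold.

[jarn [[hesk thark] zib]] is required to be <<t,e>,<t,e>>. jarn : <<t,t>,<e,<e,t>>> cannot yield <<t,e>,<t,e>> as functor, so [[hesk thark] zib] : <<<t,t>,<e,<e,t>>>,<<t,e>,<t,e>>>.
[[hesk thark] zib] is required to be <<<t,t>,<e,<e,t>>>,<<t,e>,<t,e>>>. zib : <<t,t>,t> cannot yield <<<t,t>,<e,<e,t>>>,<<t,e>,<t,e>>> as functor, so [hesk thark] : <<<t,t>,t>,<<<t,t>,<e,<e,t>>>,<<t,e>,<t,e>>>>.
[hesk thark] is required to be <<<t,t>,t>,<<<t,t>,<e,<e,t>>>,<<t,e>,<t,e>>>>. thark : <e,<e,t>> cannot yield <<<t,t>,t>,<<<t,t>,<e,<e,t>>>,<<t,e>,<t,e>>>> as functor, so hesk : <<e,<e,t>>,<<<t,t>,t>,<<<t,t>,<e,<e,t>>>,<<t,e>,<t,e>>>>>.

<<e,<e,t>>,<<<t,t>,t>,<<<t,t>,<e,<e,t>>>,<<t,e>,<t,e>>>>>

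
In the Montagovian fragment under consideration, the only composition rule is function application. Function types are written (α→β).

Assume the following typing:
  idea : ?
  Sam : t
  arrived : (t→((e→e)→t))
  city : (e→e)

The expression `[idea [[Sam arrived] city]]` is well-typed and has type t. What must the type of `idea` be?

(t→t)

For [idea [[Sam arrived] city]] to have type t with [[Sam arrived] city] of type t, idea must be the function: idea : (t→t).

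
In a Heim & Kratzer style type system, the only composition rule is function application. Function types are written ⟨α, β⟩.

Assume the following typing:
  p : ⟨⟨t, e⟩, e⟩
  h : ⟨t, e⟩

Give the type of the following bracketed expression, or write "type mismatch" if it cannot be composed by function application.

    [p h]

e

[p h]: p is ⟨⟨t, e⟩, e⟩, h is ⟨t, e⟩; result e.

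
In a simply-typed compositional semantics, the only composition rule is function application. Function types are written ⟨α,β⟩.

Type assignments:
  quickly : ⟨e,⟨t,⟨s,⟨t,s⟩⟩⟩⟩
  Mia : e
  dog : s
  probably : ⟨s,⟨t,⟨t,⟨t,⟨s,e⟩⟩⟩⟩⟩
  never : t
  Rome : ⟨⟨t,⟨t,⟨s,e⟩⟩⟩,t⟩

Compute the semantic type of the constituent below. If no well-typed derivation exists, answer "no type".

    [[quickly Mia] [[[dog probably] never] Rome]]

[quickly Mia]: functor quickly : ⟨e,⟨t,⟨s,⟨t,s⟩⟩⟩⟩, argument Mia : e; result ⟨t,⟨s,⟨t,s⟩⟩⟩.
[dog probably]: functor probably : ⟨s,⟨t,⟨t,⟨t,⟨s,e⟩⟩⟩⟩⟩, argument dog : s; result ⟨t,⟨t,⟨t,⟨s,e⟩⟩⟩⟩.
[[dog probably] never]: functor [dog probably] : ⟨t,⟨t,⟨t,⟨s,e⟩⟩⟩⟩, argument never : t; result ⟨t,⟨t,⟨s,e⟩⟩⟩.
[[[dog probably] never] Rome]: functor Rome : ⟨⟨t,⟨t,⟨s,e⟩⟩⟩,t⟩, argument [[dog probably] never] : ⟨t,⟨t,⟨s,e⟩⟩⟩; result t.
[[quickly Mia] [[[dog probably] never] Rome]]: functor [quickly Mia] : ⟨t,⟨s,⟨t,s⟩⟩⟩, argument [[[dog probably] never] Rome] : t; result ⟨s,⟨t,s⟩⟩.

⟨s,⟨t,s⟩⟩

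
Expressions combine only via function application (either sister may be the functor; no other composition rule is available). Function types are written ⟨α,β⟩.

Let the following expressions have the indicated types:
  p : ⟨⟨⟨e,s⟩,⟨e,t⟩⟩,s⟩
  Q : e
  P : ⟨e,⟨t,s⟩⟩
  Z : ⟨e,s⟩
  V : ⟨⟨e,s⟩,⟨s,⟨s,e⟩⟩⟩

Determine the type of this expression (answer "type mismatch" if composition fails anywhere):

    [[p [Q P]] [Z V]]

At [Q P], P : ⟨e,⟨t,s⟩⟩ takes Q : e, giving ⟨t,s⟩.
At [p [Q P]]: neither ⟨⟨⟨e,s⟩,⟨e,t⟩⟩,s⟩ nor ⟨t,s⟩ can take the other as argument; the node is ill-typed.

type mismatch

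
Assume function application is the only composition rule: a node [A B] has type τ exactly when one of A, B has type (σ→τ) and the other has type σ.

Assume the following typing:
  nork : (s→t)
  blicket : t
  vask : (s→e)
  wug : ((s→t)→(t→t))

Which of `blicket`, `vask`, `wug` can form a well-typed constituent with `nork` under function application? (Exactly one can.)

wug

blicket : t — no; nork wants s, and blicket wants nothing (atomic).
vask : (s→e) — no; nork wants s, and vask wants s.
wug — combines: wug : ((s→t)→(t→t)) takes nork : (s→t) as argument, giving (t→t).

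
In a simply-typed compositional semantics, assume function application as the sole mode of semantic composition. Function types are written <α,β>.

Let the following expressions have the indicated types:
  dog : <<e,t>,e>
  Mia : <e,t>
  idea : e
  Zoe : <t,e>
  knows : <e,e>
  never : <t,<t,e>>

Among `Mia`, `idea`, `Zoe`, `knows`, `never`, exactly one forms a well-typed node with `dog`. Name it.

Mia

Mia — combines: dog : <<e,t>,e> takes Mia : <e,t> as argument, giving e.
idea : e — does not combine with dog.
Zoe : <t,e> — does not combine with dog.
knows : <e,e> — does not combine with dog.
never : <t,<t,e>> — does not combine with dog.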